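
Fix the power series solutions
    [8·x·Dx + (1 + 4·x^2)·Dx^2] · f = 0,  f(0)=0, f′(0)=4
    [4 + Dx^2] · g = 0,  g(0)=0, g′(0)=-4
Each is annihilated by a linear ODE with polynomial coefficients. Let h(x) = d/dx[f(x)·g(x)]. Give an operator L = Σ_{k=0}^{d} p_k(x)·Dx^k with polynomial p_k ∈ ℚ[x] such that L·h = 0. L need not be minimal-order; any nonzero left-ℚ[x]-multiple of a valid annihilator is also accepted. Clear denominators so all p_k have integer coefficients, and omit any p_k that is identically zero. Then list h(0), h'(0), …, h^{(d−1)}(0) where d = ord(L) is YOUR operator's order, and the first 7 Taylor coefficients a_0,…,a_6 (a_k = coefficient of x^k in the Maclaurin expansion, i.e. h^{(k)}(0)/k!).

f: a_k = 0, 4, 0, -16/3, 0, 64/5, 0, …
g: a_k = 0, -4, 0, 8/3, 0, -8/15, 0, …
f·g: L₀ = L_f ⊗_s L_g, ord ≤ 2·2.
Differentiate: ansatz ord ≤ ord L₀ ⇒ L.
L = (880 + 9408·x^2 + 59008·x^4 + 49152·x^6 + 24576·x^8 + 16384·x^10 + 32768·x^12) + (544·x + 9088·x^3 + 35840·x^5 + 40960·x^7 + 40960·x^9 + 32768·x^11)·Dx + (240 + 2720·x^2 + 17088·x^4 + 18944·x^6 + 16384·x^8 + 16384·x^10 + 16384·x^12)·Dx^2 + (136·x + 2272·x^3 + 8960·x^5 + 10240·x^7 + 10240·x^9 + 8192·x^11)·Dx^3 + (5 + 92·x^2 + 584·x^4 + 1664·x^6 + 2560·x^8 + 3072·x^10 + 2048·x^12)·Dx^4  (order 4).
h: a_k = 0, -32, 0, 128, 0, -1216/3, 0, …
ICs: h(0) = 0, h′(0) = -32, h′′(0) = 0, h′′′(0) = 768.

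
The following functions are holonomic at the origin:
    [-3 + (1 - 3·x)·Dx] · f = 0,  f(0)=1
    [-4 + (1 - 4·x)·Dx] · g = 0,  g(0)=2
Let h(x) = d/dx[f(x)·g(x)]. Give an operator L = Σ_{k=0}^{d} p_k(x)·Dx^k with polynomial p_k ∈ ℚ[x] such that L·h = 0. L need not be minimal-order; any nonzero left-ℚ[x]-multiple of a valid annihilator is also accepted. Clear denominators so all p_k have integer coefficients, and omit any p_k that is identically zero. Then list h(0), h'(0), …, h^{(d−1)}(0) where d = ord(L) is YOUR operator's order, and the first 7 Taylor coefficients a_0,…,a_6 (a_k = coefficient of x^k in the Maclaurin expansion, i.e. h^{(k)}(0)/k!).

L = (74 - 504·x + 864·x^2) + (-7 + 73·x - 252·x^2 + 288·x^3)·Dx  (order 1).
h: a_k = 14, 148, 1050, 6248, 33670, 170364, 825650, …
ICs: h(0) = 14.

f: a_k = 1, 3, 9, 27, 81, 243, 729, …
g: a_k = 2, 8, 32, 128, 512, 2048, 8192, …
L₀ := L_f ⊗_s L_g (sym. prod.), ord ≤ 1.
Derive L from L₀ (diff closure).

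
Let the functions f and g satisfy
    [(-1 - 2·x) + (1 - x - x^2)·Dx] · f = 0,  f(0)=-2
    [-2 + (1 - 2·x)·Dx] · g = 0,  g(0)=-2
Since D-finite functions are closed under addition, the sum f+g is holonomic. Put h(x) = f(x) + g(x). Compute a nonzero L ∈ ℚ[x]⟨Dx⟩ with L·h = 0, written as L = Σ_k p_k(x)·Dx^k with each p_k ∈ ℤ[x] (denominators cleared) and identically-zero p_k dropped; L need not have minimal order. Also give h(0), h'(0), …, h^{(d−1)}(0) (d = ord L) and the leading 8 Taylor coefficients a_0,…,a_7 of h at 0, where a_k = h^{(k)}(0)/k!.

f: a_k = -2, -2, -4, -6, -10, -16, -26, -42, …
g: a_k = -2, -4, -8, -16, -32, -64, -128, -256, …
Weyl lclm of L_f,L_g ⇒ L₀ (ord ≤ 2).
L = (-12·x + 12·x^2 - 8·x^3) + (4 - 6·x - 6·x^2 + 16·x^3 - 16·x^4)·Dx + (-1 + 5·x - 9·x^2 + 6·x^3 + 2·x^4 - 4·x^5)·Dx^2  (order 2).
h: a_k = -4, -6, -12, -22, -42, -80, -154, -298, …
ICs: h(0) = -4, h′(0) = -6.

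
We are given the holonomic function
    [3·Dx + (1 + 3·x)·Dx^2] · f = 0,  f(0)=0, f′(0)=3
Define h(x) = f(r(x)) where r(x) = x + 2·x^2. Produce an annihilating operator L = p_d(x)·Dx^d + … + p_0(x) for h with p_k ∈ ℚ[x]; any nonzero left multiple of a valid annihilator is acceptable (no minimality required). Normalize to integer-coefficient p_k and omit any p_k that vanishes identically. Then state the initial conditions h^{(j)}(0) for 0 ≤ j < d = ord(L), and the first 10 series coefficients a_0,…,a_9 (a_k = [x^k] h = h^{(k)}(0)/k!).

f: a_k = 0, 3, -9/2, 9, -81/4, 243/5, -243/2, 2187/7, -6561/8, 2187, …
Change of var in L_f (x↦r) gives L₀.
L = (-1 + 12·x + 24·x^2)·Dx + (1 + 7·x + 18·x^2 + 24·x^3)·Dx^2  (order 2).
h: a_k = 0, 3, 3/2, -9, 63/4, -27/5, -99/2, 1053/7, -1377/8, -243, …
ICs: h(0) = 0, h′(0) = 3.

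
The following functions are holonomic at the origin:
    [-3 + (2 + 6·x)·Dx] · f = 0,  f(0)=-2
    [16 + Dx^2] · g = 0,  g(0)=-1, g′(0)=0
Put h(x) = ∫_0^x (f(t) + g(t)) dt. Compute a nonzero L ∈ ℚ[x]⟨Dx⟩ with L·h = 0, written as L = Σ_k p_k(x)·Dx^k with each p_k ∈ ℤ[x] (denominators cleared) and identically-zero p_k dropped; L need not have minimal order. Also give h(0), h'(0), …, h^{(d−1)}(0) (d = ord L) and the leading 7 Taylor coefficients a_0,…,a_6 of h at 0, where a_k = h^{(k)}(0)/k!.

L = (-4368 - 18432·x - 27648·x^2)·Dx + (1760 + 17568·x + 55296·x^2 + 55296·x^3)·Dx^2 + (-273 - 1152·x - 1728·x^2)·Dx^3 + (110 + 1098·x + 3456·x^2 + 3456·x^3)·Dx^4  (order 4).
h: a_k = 0, -3, -3/2, 41/12, -27/32, -833/960, -567/256, …
ICs: h(0) = 0, h′(0) = -3, h′′(0) = -3, h′′′(0) = 41/2.

f: a_k = -2, -3, 9/4, -27/8, 405/64, -1701/128, 15309/512, …
g: a_k = -1, 0, 8, 0, -32/3, 0, 256/45, …
Weyl lclm of L_f,L_g ⇒ L₀ (ord ≤ 3).
h=∫₀ˣh₀: take L = L₀·Dx.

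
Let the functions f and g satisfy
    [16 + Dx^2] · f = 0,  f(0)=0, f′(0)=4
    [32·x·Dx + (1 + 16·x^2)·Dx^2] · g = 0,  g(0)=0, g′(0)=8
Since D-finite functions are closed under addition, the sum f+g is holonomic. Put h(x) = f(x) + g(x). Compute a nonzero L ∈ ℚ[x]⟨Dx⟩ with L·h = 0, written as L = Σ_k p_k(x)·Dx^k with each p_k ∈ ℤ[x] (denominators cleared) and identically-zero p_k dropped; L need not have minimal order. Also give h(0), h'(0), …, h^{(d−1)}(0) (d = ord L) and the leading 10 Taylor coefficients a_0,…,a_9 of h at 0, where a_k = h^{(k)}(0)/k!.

f: a_k = 0, 4, 0, -32/3, 0, 128/15, 0, -1024/315, 0, 2048/2835, …
g: a_k = 0, 8, 0, -128/3, 0, 2048/5, 0, -32768/7, 0, 524288/9, …
Sum ⇒ L₀ = lclm(L_f,L_g) in ℚ(x)⟨Dx⟩.
L = (-5632·x + 114688·x^3 + 131072·x^5)·Dx + (-16 + 1792·x^2 + 36864·x^4 + 65536·x^6)·Dx^2 + (-352·x + 7168·x^3 + 8192·x^5)·Dx^3 + (-1 + 112·x^2 + 2304·x^4 + 4096·x^6)·Dx^4  (order 4).
h: a_k = 0, 12, 0, -160/3, 0, 6272/15, 0, -1475584/315, 0, 165152768/2835, …
ICs: h(0) = 0, h′(0) = 12, h′′(0) = 0, h′′′(0) = -320.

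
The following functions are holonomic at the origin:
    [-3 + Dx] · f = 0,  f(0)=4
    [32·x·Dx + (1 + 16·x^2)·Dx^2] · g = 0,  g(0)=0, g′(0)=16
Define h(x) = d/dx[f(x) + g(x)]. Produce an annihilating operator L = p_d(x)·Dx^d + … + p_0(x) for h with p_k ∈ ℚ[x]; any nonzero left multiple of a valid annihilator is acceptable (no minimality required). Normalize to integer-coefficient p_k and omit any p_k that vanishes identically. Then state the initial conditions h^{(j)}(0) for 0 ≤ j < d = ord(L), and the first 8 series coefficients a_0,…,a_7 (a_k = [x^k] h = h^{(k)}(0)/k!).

f: a_k = 4, 12, 18, 18, 27/2, 81/10, 81/20, 243/140, …
g: a_k = 0, 16, 0, -256/3, 0, 4096/5, 0, -65536/7, …
L₀ := lclm(L_f,L_g); ord L₀ ≤ 1+2.
Derive L from L₀ (diff closure).
L = (96 - 288·x - 4608·x^2 - 4608·x^3) + (-41 + 1248·x^2 - 2304·x^4)·Dx + (3 + 32·x + 96·x^2 + 512·x^3 + 768·x^4)·Dx^2  (order 2).
h: a_k = 28, 36, -202, 54, 8273/2, 243/10, -1310477/20, 729/140, …
ICs: h(0) = 28, h′(0) = 36.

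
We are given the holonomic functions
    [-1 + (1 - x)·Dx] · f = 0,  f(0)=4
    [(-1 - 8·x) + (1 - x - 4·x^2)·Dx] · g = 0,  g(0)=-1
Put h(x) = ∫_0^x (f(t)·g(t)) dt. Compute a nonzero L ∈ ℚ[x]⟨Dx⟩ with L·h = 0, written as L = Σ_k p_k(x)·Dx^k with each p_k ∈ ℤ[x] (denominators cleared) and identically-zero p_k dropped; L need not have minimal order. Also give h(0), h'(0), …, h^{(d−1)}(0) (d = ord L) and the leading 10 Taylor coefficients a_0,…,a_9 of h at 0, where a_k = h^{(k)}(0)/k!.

f: a_k = 4, 4, 4, 4, 4, 4, 4, 4, 4, 4, …
g: a_k = -1, -1, -5, -9, -29, -65, -181, -441, -1165, -2929, …
h₀=f·g: eliminate ⇒ L₀, order ≤ 1·1.
∫: right-multiply L₀ by Dx.
L = (-2 - 6·x + 12·x^2)·Dx + (1 - 2·x - 3·x^2 + 4·x^3)·Dx^2  (order 2).
h: a_k = 0, -4, -4, -28/3, -16, -36, -220/3, -1164/7, -366, -7588/9, …
ICs: h(0) = 0, h′(0) = -4.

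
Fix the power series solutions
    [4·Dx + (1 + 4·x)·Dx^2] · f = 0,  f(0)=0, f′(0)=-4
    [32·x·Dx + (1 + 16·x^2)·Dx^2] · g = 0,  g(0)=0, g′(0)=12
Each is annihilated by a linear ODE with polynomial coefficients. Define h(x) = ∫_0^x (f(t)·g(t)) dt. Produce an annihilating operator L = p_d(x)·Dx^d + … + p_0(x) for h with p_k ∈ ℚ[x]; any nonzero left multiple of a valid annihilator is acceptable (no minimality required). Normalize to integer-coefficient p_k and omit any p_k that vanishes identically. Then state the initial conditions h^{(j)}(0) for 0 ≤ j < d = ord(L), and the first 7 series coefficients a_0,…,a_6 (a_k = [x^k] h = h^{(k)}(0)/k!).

f: a_k = 0, -4, 8, -64/3, 64, -1024/5, 2048/3, …
g: a_k = 0, 12, 0, -64, 0, 3072/5, 0, …
Product ⇒ symmetric product L₀, ord ≤ 4.
h=∫h₀ ⇒ L = L₀·Dx.
L = (1536 + 11264·x + 81920·x^2 + 638976·x^3 + 1966080·x^4 + 3407872·x^5 + 4194304·x^7)·Dx^2 + (288 + 7936·x + 78848·x^2 + 495616·x^3 + 2228224·x^4 + 6094848·x^5 + 9175040·x^6 + 3145728·x^7 + 14680064·x^8)·Dx^3 + (48 + 1024·x + 12288·x^2 + 79872·x^3 + 368640·x^4 + 1277952·x^5 + 3145728·x^6 + 4718592·x^7 + 3145728·x^8 + 8388608·x^9)·Dx^4 + (5 + 72·x + 592·x^2 + 3584·x^3 + 16896·x^4 + 61440·x^5 + 172032·x^6 + 393216·x^7 + 589824·x^8 + 524288·x^9 + 1048576·x^10)·Dx^5  (order 5).
h: a_k = 0, 0, 0, -16, 24, 0, 128/3, …
ICs: h(0) = 0, h′(0) = 0, h′′(0) = 0, h′′′(0) = -96, h′′′′(0) = 576.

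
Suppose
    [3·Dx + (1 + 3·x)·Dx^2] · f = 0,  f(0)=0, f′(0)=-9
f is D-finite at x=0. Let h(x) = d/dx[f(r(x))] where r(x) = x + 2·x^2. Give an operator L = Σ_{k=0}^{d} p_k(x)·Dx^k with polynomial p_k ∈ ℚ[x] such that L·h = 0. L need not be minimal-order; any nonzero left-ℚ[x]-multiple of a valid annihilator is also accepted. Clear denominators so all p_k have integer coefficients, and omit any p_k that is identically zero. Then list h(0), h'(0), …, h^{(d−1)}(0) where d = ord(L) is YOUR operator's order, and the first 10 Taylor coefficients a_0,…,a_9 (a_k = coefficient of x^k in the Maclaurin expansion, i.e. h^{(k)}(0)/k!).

f: a_k = 0, -9, 27/2, -27, 243/4, -729/5, 729/2, -6561/7, 19683/8, -6561, …
Substitute x→r, Dx→(1/r')Dx; clear ⇒ L₀.
h=h₀': d/dx-closure on L₀ ⇒ L.
L = (-1 + 12·x + 24·x^2) + (1 + 7·x + 18·x^2 + 24·x^3)·Dx  (order 1).
h: a_k = -9, -9, 81, -189, 81, 891, -3159, 4131, 6561, -44469, …
ICs: h(0) = -9.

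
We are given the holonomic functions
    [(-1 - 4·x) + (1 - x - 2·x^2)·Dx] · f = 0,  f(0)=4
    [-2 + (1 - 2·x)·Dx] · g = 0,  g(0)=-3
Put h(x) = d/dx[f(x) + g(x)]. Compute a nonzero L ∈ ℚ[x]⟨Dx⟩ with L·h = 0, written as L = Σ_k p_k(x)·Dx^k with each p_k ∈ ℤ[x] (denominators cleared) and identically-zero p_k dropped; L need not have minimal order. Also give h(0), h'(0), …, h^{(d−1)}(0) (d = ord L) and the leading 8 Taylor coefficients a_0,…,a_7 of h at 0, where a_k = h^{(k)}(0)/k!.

f: a_k = 4, 4, 12, 20, 44, 84, 172, 340, …
g: a_k = -3, -6, -12, -24, -48, -96, -192, -384, …
Weyl lclm of L_f,L_g ⇒ L₀ (ord ≤ 2).
h=h₀': d/dx-closure on L₀ ⇒ L.
L = 12 + (3 + 12·x)·Dx + (-1 + x + 2·x^2)·Dx^2  (order 2).
h: a_k = -2, 0, -12, -16, -60, -120, -308, -672, …
ICs: h(0) = -2, h′(0) = 0.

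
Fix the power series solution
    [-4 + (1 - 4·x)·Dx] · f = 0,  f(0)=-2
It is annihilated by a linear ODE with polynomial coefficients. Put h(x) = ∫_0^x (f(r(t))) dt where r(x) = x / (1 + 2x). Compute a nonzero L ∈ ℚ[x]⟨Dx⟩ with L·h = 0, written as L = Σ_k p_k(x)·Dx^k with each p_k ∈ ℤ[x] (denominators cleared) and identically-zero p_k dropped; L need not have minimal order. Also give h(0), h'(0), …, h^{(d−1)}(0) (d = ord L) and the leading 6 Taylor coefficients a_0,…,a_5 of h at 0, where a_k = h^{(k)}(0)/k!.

f: a_k = -2, -8, -32, -128, -512, -2048, …
Change of var in L_f (x↦r) gives L₀.
h=∫₀ˣh₀: take L = L₀·Dx.
L = 4·Dx + (-1 + 4·x^2)·Dx^2  (order 2).
h: a_k = 0, -2, -4, -16/3, -8, -64/5, …
ICs: h(0) = 0, h′(0) = -2.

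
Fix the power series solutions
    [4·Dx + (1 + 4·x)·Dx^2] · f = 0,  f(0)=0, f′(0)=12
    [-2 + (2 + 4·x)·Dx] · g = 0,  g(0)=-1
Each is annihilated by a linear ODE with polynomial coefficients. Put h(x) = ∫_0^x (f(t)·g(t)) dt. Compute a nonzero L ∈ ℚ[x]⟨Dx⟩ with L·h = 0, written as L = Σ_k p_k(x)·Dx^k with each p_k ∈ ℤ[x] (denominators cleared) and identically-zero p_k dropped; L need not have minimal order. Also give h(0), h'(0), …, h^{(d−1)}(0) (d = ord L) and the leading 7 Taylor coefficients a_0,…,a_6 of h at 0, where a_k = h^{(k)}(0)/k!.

f: a_k = 0, 12, -24, 64, -192, 3072/5, -2048, …
g: a_k = -1, -1, 1/2, -1/2, 5/8, -7/8, 21/16, …
Product ⇒ symmetric product L₀, ord ≤ 2.
h=∫₀ˣh₀: take L = L₀·Dx.
L = (-1 + 4·x)·Dx + (2 + 4·x)·Dx^2 + (1 + 8·x + 20·x^2 + 16·x^3)·Dx^3  (order 3).
h: a_k = 0, 0, -6, 4, -17/2, 22, -3709/60, …
ICs: h(0) = 0, h′(0) = 0, h′′(0) = -12.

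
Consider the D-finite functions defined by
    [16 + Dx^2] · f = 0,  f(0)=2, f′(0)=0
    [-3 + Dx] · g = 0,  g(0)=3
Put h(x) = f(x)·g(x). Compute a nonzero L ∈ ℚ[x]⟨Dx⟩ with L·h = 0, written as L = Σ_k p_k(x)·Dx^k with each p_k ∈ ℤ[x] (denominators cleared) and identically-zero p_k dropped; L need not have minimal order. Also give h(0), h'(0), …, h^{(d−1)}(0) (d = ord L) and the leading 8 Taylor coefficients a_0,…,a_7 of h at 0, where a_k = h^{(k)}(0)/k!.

L = 25 - 6·Dx + Dx^2  (order 2).
h: a_k = 6, 18, -21, -117, -527/4, -237/20, 11753/120, 25481/280, …
ICs: h(0) = 6, h′(0) = 18.

f: a_k = 2, 0, -16, 0, 64/3, 0, -512/45, 0, …
g: a_k = 3, 9, 27/2, 27/2, 81/8, 243/40, 243/80, 729/560, …
f·g: L₀ = L_f ⊗_s L_g, ord ≤ 2·1.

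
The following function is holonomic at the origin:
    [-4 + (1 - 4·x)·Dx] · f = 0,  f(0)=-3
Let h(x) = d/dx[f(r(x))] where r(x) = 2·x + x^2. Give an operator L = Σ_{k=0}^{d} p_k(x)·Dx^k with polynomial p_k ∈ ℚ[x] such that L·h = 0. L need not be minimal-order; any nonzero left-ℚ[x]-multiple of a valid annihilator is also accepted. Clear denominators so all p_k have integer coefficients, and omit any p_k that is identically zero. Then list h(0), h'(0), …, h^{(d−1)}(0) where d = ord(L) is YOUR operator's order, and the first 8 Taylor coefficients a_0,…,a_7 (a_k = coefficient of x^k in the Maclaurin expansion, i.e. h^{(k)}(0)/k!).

L = (17 + 24·x + 12·x^2) + (-1 + 7·x + 12·x^2 + 4·x^3)·Dx  (order 1).
h: a_k = -24, -408, -5184, -58560, -620160, -6304896, -62318592, -603396096, …
ICs: h(0) = -24.

f: a_k = -3, -12, -48, -192, -768, -3072, -12288, -49152, …
f∘r: x↦r, Dx↦Dx/r' in L_f ⇒ L₀.
Derive L from L₀ (diff closure).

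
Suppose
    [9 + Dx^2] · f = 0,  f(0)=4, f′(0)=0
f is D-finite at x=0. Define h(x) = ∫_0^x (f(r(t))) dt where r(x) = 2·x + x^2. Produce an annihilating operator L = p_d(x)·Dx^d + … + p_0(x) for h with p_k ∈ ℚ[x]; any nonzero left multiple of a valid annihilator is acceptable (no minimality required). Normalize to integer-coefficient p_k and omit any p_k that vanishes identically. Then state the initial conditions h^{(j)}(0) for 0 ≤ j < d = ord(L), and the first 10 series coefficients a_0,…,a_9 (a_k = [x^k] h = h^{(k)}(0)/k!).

f: a_k = 4, 0, -18, 0, 27/2, 0, -81/20, 0, 729/1120, 0, …
L₀ from L_f via x↦r, Dx↦r'^{-1}Dx.
h=∫₀ˣh₀: take L = L₀·Dx.
L = (36 + 108·x + 108·x^2 + 36·x^3)·Dx - Dx^2 + (1 + x)·Dx^3  (order 3).
h: a_k = 0, 4, 0, -24, -18, 198/5, 72, 324/35, -837/10, -6159/70, …
ICs: h(0) = 0, h′(0) = 4, h′′(0) = 0.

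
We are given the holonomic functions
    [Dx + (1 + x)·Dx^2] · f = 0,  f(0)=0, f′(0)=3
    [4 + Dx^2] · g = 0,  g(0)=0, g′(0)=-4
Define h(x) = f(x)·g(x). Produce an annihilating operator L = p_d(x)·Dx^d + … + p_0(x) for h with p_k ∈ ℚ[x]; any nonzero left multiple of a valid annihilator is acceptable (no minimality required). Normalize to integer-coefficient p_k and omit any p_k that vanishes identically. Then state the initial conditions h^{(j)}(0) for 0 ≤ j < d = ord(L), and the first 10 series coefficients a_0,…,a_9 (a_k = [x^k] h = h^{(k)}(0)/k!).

f: a_k = 0, 3, -3/2, 1, -3/4, 3/5, -1/2, 3/7, -3/8, 1/3, …
g: a_k = 0, -4, 0, 8/3, 0, -8/15, 0, 16/315, 0, -8/2835, …
f·g: L₀ = L_f ⊗_s L_g, ord ≤ 2·2.
L = (168 + 864·x + 1456·x^2 + 1024·x^3 + 256·x^4) + (112 + 368·x + 384·x^2 + 128·x^3)·Dx + (102 + 464·x + 744·x^2 + 512·x^3 + 128·x^4)·Dx^2 + (28 + 92·x + 96·x^2 + 32·x^3)·Dx^3 + (15 + 62·x + 95·x^2 + 64·x^3 + 16·x^4)·Dx^4  (order 4).
h: a_k = 0, 0, -12, 6, 4, -1, -4/3, 4/5, -52/105, 103/210, …
ICs: h(0) = 0, h′(0) = 0, h′′(0) = -24, h′′′(0) = 36.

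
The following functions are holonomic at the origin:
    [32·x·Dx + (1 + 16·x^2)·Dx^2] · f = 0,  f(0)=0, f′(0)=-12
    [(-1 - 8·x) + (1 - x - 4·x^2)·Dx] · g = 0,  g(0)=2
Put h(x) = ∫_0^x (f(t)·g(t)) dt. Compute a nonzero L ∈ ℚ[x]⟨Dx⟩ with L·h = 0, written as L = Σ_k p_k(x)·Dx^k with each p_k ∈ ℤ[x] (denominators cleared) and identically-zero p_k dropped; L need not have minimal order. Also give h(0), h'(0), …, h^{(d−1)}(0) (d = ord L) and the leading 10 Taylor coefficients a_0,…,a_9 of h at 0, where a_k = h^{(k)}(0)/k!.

f: a_k = 0, -12, 0, 64, 0, -3072/5, 0, 49152/7, 0, -262144/3, …
g: a_k = 2, 2, 10, 18, 58, 130, 362, 882, 2330, 5858, …
f·g: L₀ = L_f ⊗_s L_g, ord ≤ 2·1.
h=∫h₀ ⇒ L = L₀·Dx.
L = (8 + 32·x + 384·x^2)·Dx + (2 - 16·x + 64·x^2 + 384·x^3)·Dx^2 + (-1 + x - 12·x^2 + 16·x^3 + 64·x^4)·Dx^3  (order 3).
h: a_k = 0, 0, -12, -8, 2, -88/5, -3212/15, -8184/35, 6359/7, 25208/315, …
ICs: h(0) = 0, h′(0) = 0, h′′(0) = -24.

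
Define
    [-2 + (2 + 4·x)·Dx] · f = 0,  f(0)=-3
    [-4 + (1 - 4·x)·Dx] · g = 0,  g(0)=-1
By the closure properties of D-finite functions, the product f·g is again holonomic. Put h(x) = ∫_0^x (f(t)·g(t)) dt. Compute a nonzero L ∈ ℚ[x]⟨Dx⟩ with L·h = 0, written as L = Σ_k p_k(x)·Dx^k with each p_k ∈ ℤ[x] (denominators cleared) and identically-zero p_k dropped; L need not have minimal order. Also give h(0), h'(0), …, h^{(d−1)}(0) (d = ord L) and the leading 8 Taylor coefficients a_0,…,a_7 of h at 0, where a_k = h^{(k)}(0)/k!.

L = (5 + 4·x)·Dx + (-1 + 2·x + 8·x^2)·Dx^2  (order 2).
h: a_k = 0, 3, 15/2, 39/2, 471/8, 7521/40, 10035/16, 240777/112, …
ICs: h(0) = 0, h′(0) = 3.

f: a_k = -3, -3, 3/2, -3/2, 15/8, -21/8, 63/16, -99/16, …
g: a_k = -1, -4, -16, -64, -256, -1024, -4096, -16384, …
f·g: L₀ = L_f ⊗_s L_g, ord ≤ 1·1.
h=∫₀ˣh₀: take L = L₀·Dx.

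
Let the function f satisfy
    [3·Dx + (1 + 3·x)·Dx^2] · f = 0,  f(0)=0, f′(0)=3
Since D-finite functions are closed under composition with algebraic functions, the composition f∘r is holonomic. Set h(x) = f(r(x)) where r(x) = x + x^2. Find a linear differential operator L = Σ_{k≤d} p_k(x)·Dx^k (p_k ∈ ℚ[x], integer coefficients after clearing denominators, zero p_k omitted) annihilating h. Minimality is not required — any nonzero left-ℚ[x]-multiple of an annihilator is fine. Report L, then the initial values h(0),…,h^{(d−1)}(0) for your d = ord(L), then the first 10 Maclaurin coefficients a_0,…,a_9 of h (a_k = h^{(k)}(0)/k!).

L = (1 + 6·x + 6·x^2)·Dx + (1 + 5·x + 9·x^2 + 6·x^3)·Dx^2  (order 2).
h: a_k = 0, 3, -3/2, 0, 9/4, -27/5, 9, -81/7, 81/8, 0, …
ICs: h(0) = 0, h′(0) = 3.

f: a_k = 0, 3, -9/2, 9, -81/4, 243/5, -243/2, 2187/7, -6561/8, 2187, …
Change of var in L_f (x↦r) gives L₀.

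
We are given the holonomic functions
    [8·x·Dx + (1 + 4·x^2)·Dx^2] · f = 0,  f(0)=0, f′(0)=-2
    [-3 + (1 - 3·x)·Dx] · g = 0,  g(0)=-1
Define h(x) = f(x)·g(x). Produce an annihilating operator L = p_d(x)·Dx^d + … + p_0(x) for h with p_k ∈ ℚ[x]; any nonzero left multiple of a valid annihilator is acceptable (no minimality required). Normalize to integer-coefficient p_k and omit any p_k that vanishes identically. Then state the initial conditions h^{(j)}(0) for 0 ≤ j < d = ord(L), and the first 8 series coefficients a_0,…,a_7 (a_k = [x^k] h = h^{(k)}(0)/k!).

L = 24·x + (6 - 8·x + 48·x^2)·Dx + (-1 + 3·x - 4·x^2 + 12·x^3)·Dx^2  (order 2).
h: a_k = 0, 2, 6, 46/3, 46, 722/5, 2166/5, 44846/35, …
ICs: h(0) = 0, h′(0) = 2.

f: a_k = 0, -2, 0, 8/3, 0, -32/5, 0, 128/7, …
g: a_k = -1, -3, -9, -27, -81, -243, -729, -2187, …
L₀ := L_f ⊗_s L_g (sym. prod.), ord ≤ 2.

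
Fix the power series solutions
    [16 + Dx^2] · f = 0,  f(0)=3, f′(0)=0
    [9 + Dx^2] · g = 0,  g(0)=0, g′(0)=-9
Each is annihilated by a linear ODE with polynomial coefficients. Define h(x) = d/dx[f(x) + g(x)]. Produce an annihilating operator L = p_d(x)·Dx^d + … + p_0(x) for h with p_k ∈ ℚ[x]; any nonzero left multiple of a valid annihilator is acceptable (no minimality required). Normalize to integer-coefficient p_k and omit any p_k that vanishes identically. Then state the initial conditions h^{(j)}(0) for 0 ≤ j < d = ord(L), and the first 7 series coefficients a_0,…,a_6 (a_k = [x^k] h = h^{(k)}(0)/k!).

L = 144 + 25·Dx^2 + Dx^4  (order 4).
h: a_k = -9, -48, 81/2, 128, -243/8, -512/5, 729/80, …
ICs: h(0) = -9, h′(0) = -48, h′′(0) = 81, h′′′(0) = 768.

f: a_k = 3, 0, -24, 0, 32, 0, -256/15, …
g: a_k = 0, -9, 0, 27/2, 0, -243/40, 0, …
f+g: L₀ = lclm(L_f,L_g), ord ≤ 2+2.
h=h₀': d/dx-closure on L₀ ⇒ L.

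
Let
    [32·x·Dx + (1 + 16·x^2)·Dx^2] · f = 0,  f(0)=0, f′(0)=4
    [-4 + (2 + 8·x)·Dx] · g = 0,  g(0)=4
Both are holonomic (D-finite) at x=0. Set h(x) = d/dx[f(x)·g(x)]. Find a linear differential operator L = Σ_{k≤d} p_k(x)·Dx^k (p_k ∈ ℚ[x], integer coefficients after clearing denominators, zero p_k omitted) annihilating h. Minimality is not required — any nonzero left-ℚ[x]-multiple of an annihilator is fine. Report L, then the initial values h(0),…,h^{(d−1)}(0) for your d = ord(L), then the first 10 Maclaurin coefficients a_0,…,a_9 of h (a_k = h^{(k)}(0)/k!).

f: a_k = 0, 4, 0, -64/3, 0, 1024/5, 0, -16384/7, 0, 262144/9, …
g: a_k = 4, 8, -8, 16, -40, 112, -336, 1056, -3432, 11440, …
Sym-product of L_f,L_g gives L₀ (≤ ord 2).
Derive L from L₀ (diff closure).
L = (20 + 640·x + 128·x^2 - 6144·x^3 - 3072·x^4) + (28 + 336·x + 1152·x^2 - 3584·x^3 - 21504·x^4 - 12288·x^5)·Dx + (3 + 8·x - 48·x^2 - 256·x^3 - 1792·x^4 - 6144·x^5 - 4096·x^6)·Dx^2  (order 2).
h: a_k = 16, 64, -352, -1280/3, 12448/3, 52352/5, -1206592/15, -11435008/105, 7590304/7, 152294528/63, …
ICs: h(0) = 16, h′(0) = 64.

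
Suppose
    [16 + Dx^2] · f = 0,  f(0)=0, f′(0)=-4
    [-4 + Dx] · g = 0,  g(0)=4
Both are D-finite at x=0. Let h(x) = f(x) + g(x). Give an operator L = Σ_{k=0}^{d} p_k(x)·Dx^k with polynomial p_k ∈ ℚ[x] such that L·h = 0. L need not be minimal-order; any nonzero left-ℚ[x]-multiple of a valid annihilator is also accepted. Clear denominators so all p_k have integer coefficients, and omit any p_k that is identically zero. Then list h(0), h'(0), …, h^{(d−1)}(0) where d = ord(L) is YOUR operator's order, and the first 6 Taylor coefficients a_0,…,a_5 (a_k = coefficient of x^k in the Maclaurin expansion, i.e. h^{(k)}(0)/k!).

L = -64 + 16·Dx - 4·Dx^2 + Dx^3  (order 3).
h: a_k = 4, 12, 32, 160/3, 128/3, 128/5, …
ICs: h(0) = 4, h′(0) = 12, h′′(0) = 64.

f: a_k = 0, -4, 0, 32/3, 0, -128/15, …
g: a_k = 4, 16, 32, 128/3, 128/3, 512/15, …
Weyl lclm of L_f,L_g ⇒ L₀ (ord ≤ 3).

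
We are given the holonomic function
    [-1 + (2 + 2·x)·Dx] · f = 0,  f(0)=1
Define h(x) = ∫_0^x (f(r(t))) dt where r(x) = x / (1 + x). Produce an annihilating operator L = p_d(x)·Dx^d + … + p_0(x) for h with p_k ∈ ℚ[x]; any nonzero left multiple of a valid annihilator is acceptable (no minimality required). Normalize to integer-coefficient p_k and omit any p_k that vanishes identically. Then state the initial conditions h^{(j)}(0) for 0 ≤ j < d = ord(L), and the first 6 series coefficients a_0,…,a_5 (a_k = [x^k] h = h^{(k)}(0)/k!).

f: a_k = 1, 1/2, -1/8, 1/16, -5/128, 7/256, …
f∘r: x↦r, Dx↦Dx/r' in L_f ⇒ L₀.
∫: right-multiply L₀ by Dx.
L = -Dx + (2 + 6·x + 4·x^2)·Dx^2  (order 2).
h: a_k = 0, 1, 1/4, -5/24, 13/64, -141/640, …
ICs: h(0) = 0, h′(0) = 1.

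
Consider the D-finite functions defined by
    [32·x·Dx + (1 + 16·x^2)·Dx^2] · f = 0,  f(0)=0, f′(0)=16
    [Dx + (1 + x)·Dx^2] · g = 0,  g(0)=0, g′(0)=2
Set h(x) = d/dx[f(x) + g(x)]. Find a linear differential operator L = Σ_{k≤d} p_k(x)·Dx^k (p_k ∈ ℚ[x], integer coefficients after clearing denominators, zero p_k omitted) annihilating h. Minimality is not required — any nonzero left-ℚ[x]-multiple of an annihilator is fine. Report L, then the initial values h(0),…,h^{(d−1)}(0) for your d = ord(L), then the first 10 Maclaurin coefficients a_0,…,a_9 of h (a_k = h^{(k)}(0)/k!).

L = (-32 - 96·x + 1536·x^2 + 512·x^3) + (-34 - 64·x + 1440·x^2 + 3072·x^3 + 1024·x^4)·Dx + (-1 + 31·x + 32·x^2 + 512·x^3 + 768·x^4 + 256·x^5)·Dx^2  (order 2).
h: a_k = 18, -2, -254, -2, 4098, -2, -65534, -2, 1048578, -2, …
ICs: h(0) = 18, h′(0) = -2.

f: a_k = 0, 16, 0, -256/3, 0, 4096/5, 0, -65536/7, 0, 1048576/9, …
g: a_k = 0, 2, -1, 2/3, -1/2, 2/5, -1/3, 2/7, -1/4, 2/9, …
L₀ := lclm(L_f,L_g); ord L₀ ≤ 2+2.
h₀' ⇒ L via d/dx closure of L₀.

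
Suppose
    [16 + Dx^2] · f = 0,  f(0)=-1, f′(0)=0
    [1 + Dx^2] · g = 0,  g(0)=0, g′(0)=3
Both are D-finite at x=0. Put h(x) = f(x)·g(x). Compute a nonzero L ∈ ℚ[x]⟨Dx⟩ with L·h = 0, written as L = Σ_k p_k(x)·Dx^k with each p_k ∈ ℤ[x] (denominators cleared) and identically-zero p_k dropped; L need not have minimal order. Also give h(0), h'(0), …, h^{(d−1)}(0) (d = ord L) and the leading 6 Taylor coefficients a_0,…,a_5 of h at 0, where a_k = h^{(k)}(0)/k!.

L = 225 + 34·Dx^2 + Dx^4  (order 4).
h: a_k = 0, -3, 0, 49/2, 0, -1441/40, …
ICs: h(0) = 0, h′(0) = -3, h′′(0) = 0, h′′′(0) = 147.

f: a_k = -1, 0, 8, 0, -32/3, 0, …
g: a_k = 0, 3, 0, -1/2, 0, 1/40, …
f·g: L₀ = L_f ⊗_s L_g, ord ≤ 2·2.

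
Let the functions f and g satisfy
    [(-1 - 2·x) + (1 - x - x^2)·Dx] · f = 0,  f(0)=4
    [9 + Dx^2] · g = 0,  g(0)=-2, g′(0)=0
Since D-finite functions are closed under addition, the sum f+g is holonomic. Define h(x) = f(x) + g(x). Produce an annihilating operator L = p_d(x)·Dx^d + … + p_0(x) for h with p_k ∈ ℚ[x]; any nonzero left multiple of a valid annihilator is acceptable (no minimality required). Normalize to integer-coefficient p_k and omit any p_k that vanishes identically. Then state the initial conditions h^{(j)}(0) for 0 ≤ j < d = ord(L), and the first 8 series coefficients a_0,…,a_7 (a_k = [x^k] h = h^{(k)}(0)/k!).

f: a_k = 4, 4, 8, 12, 20, 32, 52, 84, …
g: a_k = -2, 0, 9, 0, -27/4, 0, 81/40, 0, …
Sum ⇒ L₀ = lclm(L_f,L_g) in ℚ(x)⟨Dx⟩.
L = (243 + 432·x - 81·x^2 + 216·x^3 + 405·x^4 + 162·x^5) + (-117 + 225·x + 36·x^2 - 297·x^3 + 54·x^4 + 243·x^5 + 81·x^6)·Dx + (27 + 48·x - 9·x^2 + 24·x^3 + 45·x^4 + 18·x^5)·Dx^2 + (-13 + 25·x + 4·x^2 - 33·x^3 + 6·x^4 + 27·x^5 + 9·x^6)·Dx^3  (order 3).
h: a_k = 2, 4, 17, 12, 53/4, 32, 2161/40, 84, …
ICs: h(0) = 2, h′(0) = 4, h′′(0) = 34.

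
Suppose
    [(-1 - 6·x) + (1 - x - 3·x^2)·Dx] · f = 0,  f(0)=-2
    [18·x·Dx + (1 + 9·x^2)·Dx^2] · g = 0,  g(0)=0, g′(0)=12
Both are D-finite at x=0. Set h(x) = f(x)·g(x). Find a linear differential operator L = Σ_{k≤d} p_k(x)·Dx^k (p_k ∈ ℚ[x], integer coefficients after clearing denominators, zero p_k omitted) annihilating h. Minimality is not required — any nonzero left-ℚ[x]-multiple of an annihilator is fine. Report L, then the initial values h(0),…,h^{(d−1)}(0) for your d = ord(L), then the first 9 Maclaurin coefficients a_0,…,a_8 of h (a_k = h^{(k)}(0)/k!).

f: a_k = -2, -2, -8, -14, -38, -80, -194, -434, -1016, …
g: a_k = 0, 12, 0, -36, 0, 972/5, 0, -8748/7, 0, …
L₀ := L_f ⊗_s L_g (sym. prod.), ord ≤ 2.
L = (6 + 18·x + 162·x^2) + (2 - 6·x + 36·x^2 + 162·x^3)·Dx + (-1 + x - 6·x^2 + 9·x^3 + 27·x^4)·Dx^2  (order 2).
h: a_k = 0, -24, -24, -24, -96, -2784/5, -4224/5, -552/35, -89256/35, …
ICs: h(0) = 0, h′(0) = -24.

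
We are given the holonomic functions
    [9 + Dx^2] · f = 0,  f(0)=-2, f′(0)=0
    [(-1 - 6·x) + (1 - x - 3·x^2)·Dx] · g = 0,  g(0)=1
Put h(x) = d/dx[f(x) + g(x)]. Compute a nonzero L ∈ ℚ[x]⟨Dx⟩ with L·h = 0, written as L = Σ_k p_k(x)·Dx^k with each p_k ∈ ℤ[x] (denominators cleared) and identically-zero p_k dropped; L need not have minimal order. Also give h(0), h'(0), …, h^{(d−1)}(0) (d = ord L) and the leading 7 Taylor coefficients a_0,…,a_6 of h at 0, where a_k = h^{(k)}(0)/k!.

L = (1584 + 7614·x + 25326·x^2 + 15390·x^3 + 26730·x^4 + 13122·x^5 + 13122·x^6) + (-153 - 819·x + 918·x^2 + 2133·x^3 + 1620·x^4 + 3645·x^5 + 5103·x^6 + 4374·x^7)·Dx + (176 + 846·x + 2814·x^2 + 1710·x^3 + 2970·x^4 + 1458·x^5 + 1458·x^6)·Dx^2 + (-17 - 91·x + 102·x^2 + 237·x^3 + 180·x^4 + 405·x^5 + 567·x^6 + 486·x^7)·Dx^3  (order 3).
h: a_k = 1, 26, 21, 49, 200, 11883/20, 1519, …
ICs: h(0) = 1, h′(0) = 26, h′′(0) = 42.

f: a_k = -2, 0, 9, 0, -27/4, 0, 81/40, …
g: a_k = 1, 1, 4, 7, 19, 40, 97, …
h₀=f+g: left-lcm gives L₀, ord ≤ 3.
Derive L from L₀ (diff closure).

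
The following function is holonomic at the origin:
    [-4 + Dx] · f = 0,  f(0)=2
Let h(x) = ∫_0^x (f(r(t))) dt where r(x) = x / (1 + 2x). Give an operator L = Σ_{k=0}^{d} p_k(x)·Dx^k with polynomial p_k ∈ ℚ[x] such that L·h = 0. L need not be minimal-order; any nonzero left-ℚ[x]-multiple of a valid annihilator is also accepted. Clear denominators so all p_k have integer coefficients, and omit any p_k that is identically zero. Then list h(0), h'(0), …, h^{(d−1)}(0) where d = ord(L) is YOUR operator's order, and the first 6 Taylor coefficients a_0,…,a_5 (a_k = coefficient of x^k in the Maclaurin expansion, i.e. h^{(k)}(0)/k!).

f: a_k = 2, 8, 16, 64/3, 64/3, 256/15, …
L₀ from L_f via x↦r, Dx↦r'^{-1}Dx.
h=∫₀ˣh₀: take L = L₀·Dx.
L = -4·Dx + (1 + 4·x + 4·x^2)·Dx^2  (order 2).
h: a_k = 0, 2, 4, 0, -8/3, 64/15, …
ICs: h(0) = 0, h′(0) = 2.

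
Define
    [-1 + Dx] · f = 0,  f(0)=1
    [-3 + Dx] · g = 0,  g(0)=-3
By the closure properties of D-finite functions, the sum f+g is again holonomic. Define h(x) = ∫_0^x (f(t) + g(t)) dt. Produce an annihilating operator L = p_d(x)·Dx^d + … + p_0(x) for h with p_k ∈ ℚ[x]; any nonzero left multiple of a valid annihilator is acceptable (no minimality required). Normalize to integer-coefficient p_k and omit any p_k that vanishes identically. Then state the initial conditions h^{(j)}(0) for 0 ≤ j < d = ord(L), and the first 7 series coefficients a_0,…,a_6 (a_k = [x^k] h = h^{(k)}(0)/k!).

L = 3·Dx - 4·Dx^2 + Dx^3  (order 3).
h: a_k = 0, -2, -4, -13/3, -10/3, -121/60, -91/90, …
ICs: h(0) = 0, h′(0) = -2, h′′(0) = -8.

f: a_k = 1, 1, 1/2, 1/6, 1/24, 1/120, 1/720, …
g: a_k = -3, -9, -27/2, -27/2, -81/8, -243/40, -243/80, …
Sum ⇒ L₀ = lclm(L_f,L_g) in ℚ(x)⟨Dx⟩.
∫: right-multiply L₀ by Dx.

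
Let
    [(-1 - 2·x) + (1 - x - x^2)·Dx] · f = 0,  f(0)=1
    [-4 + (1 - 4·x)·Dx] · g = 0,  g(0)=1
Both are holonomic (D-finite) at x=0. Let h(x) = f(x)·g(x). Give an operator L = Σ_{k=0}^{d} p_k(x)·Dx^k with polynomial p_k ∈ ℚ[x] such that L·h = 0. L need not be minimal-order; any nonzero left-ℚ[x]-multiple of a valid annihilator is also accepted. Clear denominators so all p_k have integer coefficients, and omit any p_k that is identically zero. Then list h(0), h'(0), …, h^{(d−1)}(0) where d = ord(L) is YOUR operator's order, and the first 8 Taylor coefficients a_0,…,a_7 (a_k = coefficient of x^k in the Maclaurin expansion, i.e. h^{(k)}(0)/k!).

f: a_k = 1, 1, 2, 3, 5, 8, 13, 21, …
g: a_k = 1, 4, 16, 64, 256, 1024, 4096, 16384, …
Product ⇒ symmetric product L₀, ord ≤ 1.
L = (-5 + 6·x + 12·x^2) + (1 - 5·x + 3·x^2 + 4·x^3)·Dx  (order 1).
h: a_k = 1, 5, 22, 91, 369, 1484, 5949, 23817, …
ICs: h(0) = 1.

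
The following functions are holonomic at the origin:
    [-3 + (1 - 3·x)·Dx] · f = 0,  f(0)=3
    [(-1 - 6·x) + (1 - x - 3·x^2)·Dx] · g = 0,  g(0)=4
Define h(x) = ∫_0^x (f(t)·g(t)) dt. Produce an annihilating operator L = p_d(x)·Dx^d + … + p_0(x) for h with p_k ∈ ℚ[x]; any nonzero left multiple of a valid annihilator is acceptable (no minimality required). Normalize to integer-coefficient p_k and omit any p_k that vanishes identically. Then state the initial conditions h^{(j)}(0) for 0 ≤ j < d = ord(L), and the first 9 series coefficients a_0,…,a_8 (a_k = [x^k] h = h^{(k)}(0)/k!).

L = (-4 + 27·x^2)·Dx + (1 - 4·x + 9·x^3)·Dx^2  (order 2).
h: a_k = 0, 12, 24, 64, 165, 2208/5, 1184, 22476/7, 8754, …
ICs: h(0) = 0, h′(0) = 12.

f: a_k = 3, 9, 27, 81, 243, 729, 2187, 6561, 19683, …
g: a_k = 4, 4, 16, 28, 76, 160, 388, 868, 2032, …
L₀ := L_f ⊗_s L_g (sym. prod.), ord ≤ 1.
∫: right-multiply L₀ by Dx.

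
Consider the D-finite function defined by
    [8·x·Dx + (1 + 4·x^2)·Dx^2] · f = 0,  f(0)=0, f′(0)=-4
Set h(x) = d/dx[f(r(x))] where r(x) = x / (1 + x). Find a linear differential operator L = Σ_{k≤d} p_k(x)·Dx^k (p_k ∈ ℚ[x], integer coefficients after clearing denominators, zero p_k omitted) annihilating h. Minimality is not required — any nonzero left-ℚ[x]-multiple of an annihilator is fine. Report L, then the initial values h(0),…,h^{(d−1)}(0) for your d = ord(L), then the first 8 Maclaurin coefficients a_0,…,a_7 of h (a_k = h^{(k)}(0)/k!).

L = (2 + 10·x) + (1 + 2·x + 5·x^2)·Dx  (order 1).
h: a_k = -4, 8, 4, -48, 76, 88, -556, 672, …
ICs: h(0) = -4.

f: a_k = 0, -4, 0, 16/3, 0, -64/5, 0, 256/7, …
Substitute x→r, Dx→(1/r')Dx; clear ⇒ L₀.
h₀' ⇒ L via d/dx closure of L₀.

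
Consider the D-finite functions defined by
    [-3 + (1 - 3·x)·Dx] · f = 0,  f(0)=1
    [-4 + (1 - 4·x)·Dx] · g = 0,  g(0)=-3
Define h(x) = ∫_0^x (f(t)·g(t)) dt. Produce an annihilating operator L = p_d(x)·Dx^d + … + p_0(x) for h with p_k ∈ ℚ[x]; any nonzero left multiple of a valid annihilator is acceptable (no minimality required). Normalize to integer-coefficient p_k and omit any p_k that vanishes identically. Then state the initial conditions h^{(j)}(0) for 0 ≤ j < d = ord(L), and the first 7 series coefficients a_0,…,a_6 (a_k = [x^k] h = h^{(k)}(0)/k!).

f: a_k = 1, 3, 9, 27, 81, 243, 729, …
g: a_k = -3, -12, -48, -192, -768, -3072, -12288, …
Sym-product of L_f,L_g gives L₀ (≤ ord 1).
Integrate: L := L₀·Dx.
L = (-7 + 24·x)·Dx + (1 - 7·x + 12·x^2)·Dx^2  (order 2).
h: a_k = 0, -3, -21/2, -37, -525/4, -2343/5, -3367/2, …
ICs: h(0) = 0, h′(0) = -3.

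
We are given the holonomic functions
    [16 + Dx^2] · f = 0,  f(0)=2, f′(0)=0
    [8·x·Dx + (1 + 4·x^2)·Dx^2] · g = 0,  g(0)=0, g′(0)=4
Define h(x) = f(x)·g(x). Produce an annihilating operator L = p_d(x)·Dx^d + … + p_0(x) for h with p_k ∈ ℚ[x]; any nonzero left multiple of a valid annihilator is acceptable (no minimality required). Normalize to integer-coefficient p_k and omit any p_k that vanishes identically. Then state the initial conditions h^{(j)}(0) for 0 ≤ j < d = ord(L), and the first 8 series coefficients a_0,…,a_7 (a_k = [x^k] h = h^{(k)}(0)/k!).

L = (2560 + 29696·x^2 + 118784·x^4 + 262144·x^6 + 262144·x^8) + (1536·x + 14336·x^3 + 49152·x^5 + 65536·x^7)·Dx + (240 + 3008·x^2 + 13824·x^4 + 32768·x^6 + 32768·x^8)·Dx^2 + (96·x + 896·x^3 + 3072·x^5 + 4096·x^7)·Dx^3 + (5 + 72·x^2 + 400·x^4 + 1024·x^6 + 1024·x^8)·Dx^4  (order 4).
h: a_k = 0, 8, 0, -224/3, 0, 2944/15, 0, -137728/315, …
ICs: h(0) = 0, h′(0) = 8, h′′(0) = 0, h′′′(0) = -448.

f: a_k = 2, 0, -16, 0, 64/3, 0, -512/45, 0, …
g: a_k = 0, 4, 0, -16/3, 0, 64/5, 0, -256/7, …
Sym-product of L_f,L_g gives L₀ (≤ ord 4).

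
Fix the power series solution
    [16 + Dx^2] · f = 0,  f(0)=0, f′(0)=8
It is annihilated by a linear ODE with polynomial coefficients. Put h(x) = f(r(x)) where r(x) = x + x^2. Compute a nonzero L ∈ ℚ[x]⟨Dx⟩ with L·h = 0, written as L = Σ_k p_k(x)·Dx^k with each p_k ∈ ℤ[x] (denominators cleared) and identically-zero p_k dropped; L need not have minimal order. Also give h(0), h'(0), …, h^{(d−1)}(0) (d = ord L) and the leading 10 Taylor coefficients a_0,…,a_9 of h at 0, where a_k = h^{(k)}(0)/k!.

L = (16 + 96·x + 192·x^2 + 128·x^3) - 2·Dx + (1 + 2·x)·Dx^2  (order 2).
h: a_k = 0, 8, 8, -64/3, -64, -704/15, 64, 51712/315, 5632/45, -141056/2835, …
ICs: h(0) = 0, h′(0) = 8.

f: a_k = 0, 8, 0, -64/3, 0, 256/15, 0, -2048/315, 0, 4096/2835, …
Change of var in L_f (x↦r) gives L₀.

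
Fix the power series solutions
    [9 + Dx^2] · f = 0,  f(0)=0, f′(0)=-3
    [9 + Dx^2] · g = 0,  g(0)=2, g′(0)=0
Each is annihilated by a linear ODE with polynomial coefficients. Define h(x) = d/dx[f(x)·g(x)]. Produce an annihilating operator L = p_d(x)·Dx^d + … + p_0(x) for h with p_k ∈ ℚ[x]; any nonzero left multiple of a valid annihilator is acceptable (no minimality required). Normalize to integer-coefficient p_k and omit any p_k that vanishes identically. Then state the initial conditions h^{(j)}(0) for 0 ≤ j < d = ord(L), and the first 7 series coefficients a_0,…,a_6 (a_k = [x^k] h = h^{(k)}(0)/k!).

f: a_k = 0, -3, 0, 9/2, 0, -81/40, 0, …
g: a_k = 2, 0, -9, 0, 27/4, 0, -81/40, …
Sym-product of L_f,L_g gives L₀ (≤ ord 4).
h=h₀': d/dx-closure on L₀ ⇒ L.
L = 36 + Dx^2  (order 2).
h: a_k = -6, 0, 108, 0, -324, 0, 1944/5, …
ICs: h(0) = -6, h′(0) = 0.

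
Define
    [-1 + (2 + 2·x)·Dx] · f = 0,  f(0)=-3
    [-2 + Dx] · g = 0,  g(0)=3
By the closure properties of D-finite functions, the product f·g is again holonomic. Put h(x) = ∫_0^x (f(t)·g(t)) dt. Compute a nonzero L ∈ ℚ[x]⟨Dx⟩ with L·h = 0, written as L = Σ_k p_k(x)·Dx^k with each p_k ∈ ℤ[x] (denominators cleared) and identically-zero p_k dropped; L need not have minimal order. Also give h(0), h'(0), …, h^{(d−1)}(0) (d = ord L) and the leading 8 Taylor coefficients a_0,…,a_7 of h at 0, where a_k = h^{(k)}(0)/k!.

f: a_k = -3, -3/2, 3/8, -3/16, 15/128, -21/256, 63/1024, -99/2048, …
g: a_k = 3, 6, 6, 4, 2, 4/5, 4/15, 8/105, …
L₀ := L_f ⊗_s L_g (sym. prod.), ord ≤ 1.
h=∫h₀ ⇒ L = L₀·Dx.
L = (-5 - 4·x)·Dx + (2 + 2·x)·Dx^2  (order 2).
h: a_k = 0, -9, -45/4, -69/8, -309/64, -1347/640, -1949/2560, -1643/7168, …
ICs: h(0) = 0, h′(0) = -9.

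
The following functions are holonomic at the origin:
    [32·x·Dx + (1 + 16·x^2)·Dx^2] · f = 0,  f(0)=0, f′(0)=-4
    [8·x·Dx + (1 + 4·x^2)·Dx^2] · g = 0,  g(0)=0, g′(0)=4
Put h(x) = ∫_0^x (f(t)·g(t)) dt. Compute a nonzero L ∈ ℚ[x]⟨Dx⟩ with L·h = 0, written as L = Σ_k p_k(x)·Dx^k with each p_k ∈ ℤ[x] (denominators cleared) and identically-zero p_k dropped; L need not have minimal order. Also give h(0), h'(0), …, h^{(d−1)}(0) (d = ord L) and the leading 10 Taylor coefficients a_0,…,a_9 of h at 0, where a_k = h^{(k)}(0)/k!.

L = (-1536·x - 51200·x^3 - 262144·x^5 + 655360·x^7 + 6291456·x^9)·Dx^2 + (-80 - 6592·x^2 - 92160·x^4 - 229376·x^6 + 2293760·x^8 + 9437184·x^10)·Dx^3 + (-160·x - 4480·x^3 - 30720·x^5 + 69632·x^7 + 1310720·x^9 + 3145728·x^11)·Dx^4 + (-1 - 40·x^2 - 464·x^4 + 29696·x^8 + 163840·x^10 + 262144·x^12)·Dx^5  (order 5).
h: a_k = 0, 0, 0, -16/3, 0, 64/3, 0, -44288/315, 0, 228352/189, …
ICs: h(0) = 0, h′(0) = 0, h′′(0) = 0, h′′′(0) = -32, h′′′′(0) = 0.

f: a_k = 0, -4, 0, 64/3, 0, -1024/5, 0, 16384/7, 0, -262144/9, …
g: a_k = 0, 4, 0, -16/3, 0, 64/5, 0, -256/7, 0, 1024/9, …
Product ⇒ symmetric product L₀, ord ≤ 4.
∫: right-multiply L₀ by Dx.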